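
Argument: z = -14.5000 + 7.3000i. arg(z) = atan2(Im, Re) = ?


Re = -14.5, Im = 7.3
arg = atan2(7.3, -14.5) = 153.2771 degrees

arg(z) = 153.2771 degrees


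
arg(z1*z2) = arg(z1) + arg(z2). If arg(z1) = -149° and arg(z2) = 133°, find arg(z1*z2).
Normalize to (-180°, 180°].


arg(z1*z2) = -149° + 133° = -16°
Normalized to (-180°, 180°]: -16°

-16°


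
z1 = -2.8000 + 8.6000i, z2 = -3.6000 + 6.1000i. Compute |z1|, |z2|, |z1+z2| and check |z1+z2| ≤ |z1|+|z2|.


|z1| = sqrt((-2.8)^2 + 8.6^2) = sqrt(81.8) = 9.0443
|z2| = sqrt((-3.6)^2 + 6.1^2) = sqrt(50.17) = 7.0831
z1+z2 = -6.4000 + 14.7000i
|z1+z2| = sqrt(257.05) = 16.0328
|z1|+|z2| = 9.0443 + 7.0831 = 16.1274

|z1+z2| = 16.0328 ≤ |z1|+|z2| = 16.1274 (verified)


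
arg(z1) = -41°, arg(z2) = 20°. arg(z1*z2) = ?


arg(z1*z2) = -41° + 20° = -21°
Normalized to (-180°, 180°]: -21°

-21°


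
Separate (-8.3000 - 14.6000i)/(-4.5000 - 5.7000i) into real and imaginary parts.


Multiply by conjugate: (-8.3000 - 14.6000i)(-4.5000 + 5.7000i) / ((-4.5)^2 + (-5.7)^2)
Numerator real = -8.3*(-4.5) - (14.6)*(-5.7) = 120.57
Numerator imag = -14.6*(-4.5) - (-8.3)*(-5.7) = 18.39
Denominator = 52.74
Re(z) = 120.57/52.74 = 2.2861
Im(z) = 18.39/52.74 = 0.3487

Re(z) = 2.2861, Im(z) = 0.3487


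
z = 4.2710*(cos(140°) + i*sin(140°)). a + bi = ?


a = 4.2710*cos(140°) = 4.2710*(-0.76604) = -3.2718
b = 4.2710*sin(140°) = 4.2710*0.642788 = 2.7453

-3.2718 + 2.7453i


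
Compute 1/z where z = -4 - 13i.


|z|^2 = 16+169 = 185
1/z = (-4 + 13i)/185

1/z = -0.0216 + 0.0703i


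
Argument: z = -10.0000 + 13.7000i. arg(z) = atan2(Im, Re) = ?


Re = -10, Im = 13.7
arg = atan2(13.7, -10) = 126.1267 degrees

arg(z) = 126.1267 degrees


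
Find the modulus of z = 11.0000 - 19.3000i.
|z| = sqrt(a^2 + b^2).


|z| = sqrt(11^2 + (-19.3)^2) = sqrt(121 + 372.49) = sqrt(493.49) = 22.2146

|z| = 22.2146


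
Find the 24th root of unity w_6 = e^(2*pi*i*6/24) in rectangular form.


Angle = 360*6/24 = 90°
a = cos(90°) = 0
b = sin(90°) = 1.0000

0 + 1.0000i


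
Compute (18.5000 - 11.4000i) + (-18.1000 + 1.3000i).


Real: 18.5 - 18.1 = 0.4
Imag: -11.4 + 1.3 = -10.1

0.4000 - 10.1000i


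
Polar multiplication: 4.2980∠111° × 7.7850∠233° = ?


r = 4.2980 * 7.7850 = 33.4599
theta = 111° + 233° = 344° = 344° (mod 360)

33.4599 cis(344°)


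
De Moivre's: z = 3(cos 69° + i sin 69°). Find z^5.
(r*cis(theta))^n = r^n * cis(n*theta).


r^5 = 3^5 = 243
n*theta = 5*69° = 345° = 345° (mod 360)
a = 243*cos(345°) = 234.7200
b = 243*sin(345°) = -62.8930

243 cis(345°) = 234.7200 - 62.8930i


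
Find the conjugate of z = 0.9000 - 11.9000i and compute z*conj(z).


z_bar = 0.9000 + 11.9000i
z*z_bar = 0.9^2 + (-11.9)^2 = 0.81 + 141.61 = 142.42

z_bar = 0.9000 + 11.9000i, z*z_bar = 142.42


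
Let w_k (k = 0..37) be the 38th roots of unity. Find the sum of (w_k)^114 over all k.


The roots are w_k = w^k with w = e^(2*pi*i/38), and (w^k)^114 = (w^114)^k.
So S = 1 + u + u^2 + ... + u^(37) with u = w^114.
114 = 3*38 + 0, so 114 is a multiple of 38 and u = (w^38)^3 = 1.
Every one of the 38 terms equals 1: S = 38

S = 38


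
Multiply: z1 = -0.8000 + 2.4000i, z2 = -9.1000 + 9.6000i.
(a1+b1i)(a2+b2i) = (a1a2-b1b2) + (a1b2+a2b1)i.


Real = -0.8*(-9.1) - 2.4*9.6 = 7.28 - 23.04 = -15.76
Imag = -0.8*9.6 - (9.1)*2.4 = -7.68 - (21.84) = -29.52

-15.7600 - 29.5200i


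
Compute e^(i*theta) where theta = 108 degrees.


cos(108°) = -0.3090
sin(108°) = 0.9511

e^(i*108°) = -0.3090 + 0.9511i


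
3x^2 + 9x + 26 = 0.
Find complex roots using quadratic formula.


disc = 9^2 - 4*3*26 = 81 - 312 = -231
sqrt(|disc|) = sqrt(231) = 15.1987
Real part = -9/(2*3) = -1.5000
Imag part = 15.1987/(2*3) = 2.5331

-1.5000 ± 2.5331i


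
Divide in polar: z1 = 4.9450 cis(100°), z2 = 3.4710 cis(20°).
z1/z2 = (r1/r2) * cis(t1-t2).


r = 4.9450 / 3.4710 = 1.4247
theta = 100° - 20° = 80° = 80° (mod 360)

1.4247 cis(80°)


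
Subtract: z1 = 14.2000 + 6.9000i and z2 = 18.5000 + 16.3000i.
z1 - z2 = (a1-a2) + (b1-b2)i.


Real: 14.2 - 18.5 = -4.3
Imag: 6.9 - 16.3 = -9.4

-4.3000 - 9.4000i


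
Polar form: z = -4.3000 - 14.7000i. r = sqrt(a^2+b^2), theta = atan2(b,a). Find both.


r = sqrt(18.49+216.09) = sqrt(234.58) = 15.3160
theta = atan2(-14.7, -4.3) = -106.3051 degrees

r = 15.3160, theta = -106.3051 degrees


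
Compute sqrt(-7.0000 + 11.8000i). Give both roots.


|z| = sqrt(49+139.24) = 13.7201
sqrt((|z|+a)/2) = sqrt((13.7201+(-7))/2) = sqrt(3.3600) = 1.8330
sqrt((|z|-a)/2) = sqrt((13.7201-(-7))/2) = sqrt(10.3600) = 3.2187

±(1.8330 + 3.2187i) i.e. 1.8330 + 3.2187i and -1.8330 - 3.2187i


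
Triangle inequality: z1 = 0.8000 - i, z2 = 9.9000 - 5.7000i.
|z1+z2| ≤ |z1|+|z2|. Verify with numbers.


|z1| = sqrt(0.8^2 + (-1)^2) = sqrt(1.64) = 1.2806
|z2| = sqrt(9.9^2 + (-5.7)^2) = sqrt(130.5) = 11.4237
z1+z2 = 10.7000 - 6.7000i
|z1+z2| = sqrt(159.38) = 12.6246
|z1|+|z2| = 1.2806 + 11.4237 = 12.7043

|z1+z2| = 12.6246 ≤ |z1|+|z2| = 12.7043 (verified)


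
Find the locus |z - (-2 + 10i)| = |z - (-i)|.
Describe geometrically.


Equal distances means the locus is the perpendicular bisector of z1 and z2.
Midpoint = ((-2+0)/2, (10+(-1))/2) = (-1.0000, 4.5000)

Perpendicular bisector through (-1.0000, 4.5000)


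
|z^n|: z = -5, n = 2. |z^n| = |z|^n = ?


|z| = sqrt(25+0) = sqrt(25) = 5
|z^2| = |z|^2 = 5^2 = 25

|z^2| = 25


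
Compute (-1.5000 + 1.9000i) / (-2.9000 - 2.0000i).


Conjugate of z2 = -2.9000 + 2.0000i
Numerator: (-1.5000 + 1.9000i)(-2.9000 + 2.0000i) = 0.5500 - 8.5100i
Denominator: (-2.9)^2 + (-2)^2 = 12.41
Result = (0.5500 - 8.5100i)/12.41

0.0443 - 0.6857i


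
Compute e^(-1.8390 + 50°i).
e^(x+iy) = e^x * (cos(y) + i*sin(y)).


e^-1.8390 = 0.1590
cos(50°) = 0.6428
sin(50°) = 0.766
Real = 0.1590*0.6428 = 0.1022
Imag = 0.1590*0.766 = 0.1218

0.1022 + 0.1218i


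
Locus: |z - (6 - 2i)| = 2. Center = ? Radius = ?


|z - z0| = r is a circle with center z0 and radius r.
Center = (6, -2), radius = 2

Circle with center (6, -2) and radius 2


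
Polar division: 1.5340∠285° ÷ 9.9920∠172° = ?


r = 1.5340 / 9.9920 = 0.1535
theta = 285° - 172° = 113° = 113° (mod 360)

0.1535 cis(113°)


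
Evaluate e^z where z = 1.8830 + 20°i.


e^1.8830 = 6.5732
cos(20°) = 0.9397
sin(20°) = 0.34202
Real = 6.5732*0.9397 = 6.1768
Imag = 6.5732*0.34202 = 2.2482

6.1768 + 2.2482i


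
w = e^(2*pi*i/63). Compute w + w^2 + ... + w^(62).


With w = e^(2*pi*i/63), all 63 of the 63th roots of unity w^0 = 1, w, ..., w^(62) sum to 0: 1 + w + ... + w^(62) = (1 - w^63)/(1 - w) = 0 since w^63 = 1, w ≠ 1.
Removing the root 1: w + w^2 + ... + w^(62) = 0 - 1 = -1

Sum = -1


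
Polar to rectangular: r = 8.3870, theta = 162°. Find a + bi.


a = 8.3870*cos(162°) = 8.3870*(-0.95106) = -7.9765
b = 8.3870*sin(162°) = 8.3870*0.309017 = 2.5917

-7.9765 + 2.5917i


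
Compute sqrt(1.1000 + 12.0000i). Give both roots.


|z| = sqrt(1.21+144) = 12.0503
sqrt((|z|+a)/2) = sqrt((12.0503+1.1)/2) = sqrt(6.5752) = 2.5642
sqrt((|z|-a)/2) = sqrt((12.0503-1.1)/2) = sqrt(5.4752) = 2.3399

±(2.5642 + 2.3399i) i.e. 2.5642 + 2.3399i and -2.5642 - 2.3399i


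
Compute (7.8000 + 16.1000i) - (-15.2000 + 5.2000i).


Real: 7.8 + 15.2 = 23
Imag: 16.1 - 5.2 = 10.9

23.0000 + 10.9000i


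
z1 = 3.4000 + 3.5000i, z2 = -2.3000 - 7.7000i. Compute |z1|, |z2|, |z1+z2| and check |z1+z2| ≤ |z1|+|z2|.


|z1| = sqrt(3.4^2 + 3.5^2) = sqrt(23.81) = 4.8795
|z2| = sqrt((-2.3)^2 + (-7.7)^2) = sqrt(64.58) = 8.0362
z1+z2 = 1.1000 - 4.2000i
|z1+z2| = sqrt(18.85) = 4.3417
|z1|+|z2| = 4.8795 + 8.0362 = 12.9157

|z1+z2| = 4.3417 ≤ |z1|+|z2| = 12.9157 (verified)


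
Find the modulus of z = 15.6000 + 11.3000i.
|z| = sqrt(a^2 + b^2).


|z| = sqrt(15.6^2 + 11.3^2) = sqrt(243.36 + 127.69) = sqrt(371.05) = 19.2627

|z| = 19.2627


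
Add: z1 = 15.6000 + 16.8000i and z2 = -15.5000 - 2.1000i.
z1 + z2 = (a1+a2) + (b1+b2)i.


Real: 15.6 - 15.5 = 0.1
Imag: 16.8 - 2.1 = 14.7

0.1000 + 14.7000i


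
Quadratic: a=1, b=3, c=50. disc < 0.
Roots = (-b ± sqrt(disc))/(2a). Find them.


disc = 3^2 - 4*1*50 = 9 - 200 = -191
sqrt(|disc|) = sqrt(191) = 13.8203
Real part = -3/(2*1) = -1.5000
Imag part = 13.8203/(2*1) = 6.9101

-1.5000 ± 6.9101i


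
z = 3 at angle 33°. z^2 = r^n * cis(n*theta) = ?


r^2 = 3^2 = 9
n*theta = 2*33° = 66° = 66° (mod 360)
a = 9*cos(66°) = 3.6606
b = 9*sin(66°) = 8.2219

9 cis(66°) = 3.6606 + 8.2219i


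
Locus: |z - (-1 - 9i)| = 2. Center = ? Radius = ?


|z - z0| = r is a circle with center z0 and radius r.
Center = (-1, -9), radius = 2

Circle with center (-1, -9) and radius 2


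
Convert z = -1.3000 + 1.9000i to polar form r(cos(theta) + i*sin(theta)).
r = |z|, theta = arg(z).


r = sqrt(1.69+3.61) = sqrt(5.3) = 2.3022
theta = atan2(1.9, -1.3) = 124.3803 degrees

r = 2.3022, theta = 124.3803 degrees


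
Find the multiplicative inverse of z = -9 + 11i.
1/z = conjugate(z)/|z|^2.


|z|^2 = 81+121 = 202
1/z = (-9 - 11i)/202

1/z = -0.0446 - 0.0545i


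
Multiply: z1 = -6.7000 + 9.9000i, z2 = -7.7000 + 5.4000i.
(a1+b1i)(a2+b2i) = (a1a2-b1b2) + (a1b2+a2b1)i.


Real = -6.7*(-7.7) - 9.9*5.4 = 51.59 - 53.46 = -1.87
Imag = -6.7*5.4 - (7.7)*9.9 = -36.18 - (76.23) = -112.41

-1.8700 - 112.4100i


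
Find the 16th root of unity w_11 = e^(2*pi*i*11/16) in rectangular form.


Angle = 360*11/16 = 247.5°
a = cos(247.5°) = -0.3827
b = sin(247.5°) = -0.9239

-0.3827 - 0.9239i


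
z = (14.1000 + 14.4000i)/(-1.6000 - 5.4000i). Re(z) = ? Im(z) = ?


Multiply by conjugate: (14.1000 + 14.4000i)(-1.6000 + 5.4000i) / ((-1.6)^2 + (-5.4)^2)
Numerator real = 14.1*(-1.6) + 14.4*(-5.4) = -100.32
Numerator imag = 14.4*(-1.6) - 14.1*(-5.4) = 53.1
Denominator = 31.72
Re(z) = -100.32/31.72 = -3.1627
Im(z) = 53.1/31.72 = 1.6740

Re(z) = -3.1627, Im(z) = 1.6740


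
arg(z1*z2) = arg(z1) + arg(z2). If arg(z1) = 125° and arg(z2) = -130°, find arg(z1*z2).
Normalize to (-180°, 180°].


arg(z1*z2) = 125° - 130° = -5°
Normalized to (-180°, 180°]: -5°

-5°


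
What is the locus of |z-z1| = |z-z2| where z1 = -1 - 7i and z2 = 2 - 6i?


Equal distances means the locus is the perpendicular bisector of z1 and z2.
Midpoint = ((-1+2)/2, (-7+(-6))/2) = (0.5000, -6.5000)

Perpendicular bisector through (0.5000, -6.5000)


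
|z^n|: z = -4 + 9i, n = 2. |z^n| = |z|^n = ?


|z| = sqrt(16+81) = sqrt(97) = 9.8489
|z^2| = |z|^2 = (sqrt(97))^2 = 97

|z^2| = 97


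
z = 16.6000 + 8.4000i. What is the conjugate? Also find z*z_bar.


z_bar = 16.6000 - 8.4000i
z*z_bar = 16.6^2 + 8.4^2 = 275.56 + 70.56 = 346.12

z_bar = 16.6000 - 8.4000i, z*z_bar = 346.12


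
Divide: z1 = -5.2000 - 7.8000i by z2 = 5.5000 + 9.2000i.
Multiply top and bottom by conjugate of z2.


Conjugate of z2 = 5.5000 - 9.2000i
Numerator: (-5.2000 - 7.8000i)(5.5000 - 9.2000i) = -100.3600 + 4.9400i
Denominator: 5.5^2 + 9.2^2 = 114.89
Result = (-100.3600 + 4.9400i)/114.89

-0.8735 + 0.0430i


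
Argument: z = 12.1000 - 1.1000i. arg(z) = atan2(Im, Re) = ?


Re = 12.1, Im = -1.1
arg = atan2(-1.1, 12.1) = -5.1944 degrees

arg(z) = -5.1944 degrees


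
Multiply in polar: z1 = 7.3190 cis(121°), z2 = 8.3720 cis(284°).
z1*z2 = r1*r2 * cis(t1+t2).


r = 7.3190 * 8.3720 = 61.2747
theta = 121° + 284° = 405° = 45° (mod 360)

61.2747 cis(45°)


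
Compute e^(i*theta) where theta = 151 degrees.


cos(151°) = -0.8746
sin(151°) = 0.4848

e^(i*151°) = -0.8746 + 0.4848i


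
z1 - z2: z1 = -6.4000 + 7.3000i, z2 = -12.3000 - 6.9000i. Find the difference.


Real: -6.4 + 12.3 = 5.9
Imag: 7.3 + 6.9 = 14.2

5.9000 + 14.2000i


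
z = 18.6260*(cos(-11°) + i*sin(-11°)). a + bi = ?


a = 18.6260*cos(-11°) = 18.6260*0.98163 = 18.2838
b = 18.6260*sin(-11°) = 18.6260*(-0.19081) = -3.5540

18.2838 - 3.5540i


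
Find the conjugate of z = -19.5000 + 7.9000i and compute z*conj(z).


z_bar = -19.5000 - 7.9000i
z*z_bar = (-19.5)^2 + 7.9^2 = 380.25 + 62.41 = 442.66

z_bar = -19.5000 - 7.9000i, z*z_bar = 442.66


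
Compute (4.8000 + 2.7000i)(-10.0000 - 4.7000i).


Real = 4.8*(-10) - 2.7*(-4.7) = -48 - (-12.69) = -35.31
Imag = 4.8*(-4.7) - (10)*2.7 = -22.56 - (27) = -49.56

-35.3100 - 49.5600i


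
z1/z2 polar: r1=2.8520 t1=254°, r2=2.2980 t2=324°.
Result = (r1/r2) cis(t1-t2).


r = 2.8520 / 2.2980 = 1.2411
theta = 254° - 324° = -70° = 290° (mod 360)

1.2411 cis(290°)


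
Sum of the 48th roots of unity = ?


The sum of all 48th roots of unity is 0.
Geometric series: (1 - w^48)/(1 - w) = (1-1)/(1-w) = 0 since w^48 = 1, w ≠ 1.
Alternatively: coefficient of z^47 in z^48 - 1 is 0.

0


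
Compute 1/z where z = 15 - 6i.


|z|^2 = 225+36 = 261
1/z = (15 + 6i)/261

1/z = 0.0575 + 0.0230i


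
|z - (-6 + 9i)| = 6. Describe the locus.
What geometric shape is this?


|z - z0| = r is a circle with center z0 and radius r.
Center = (-6, 9), radius = 6

Circle with center (-6, 9) and radius 6


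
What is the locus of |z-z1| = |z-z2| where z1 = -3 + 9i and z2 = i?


Equal distances means the locus is the perpendicular bisector of z1 and z2.
Midpoint = ((-3+0)/2, (9+1)/2) = (-1.5000, 5.0000)

Perpendicular bisector through (-1.5000, 5.0000)


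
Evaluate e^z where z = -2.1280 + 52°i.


e^-2.1280 = 0.11908
cos(52°) = 0.6157
sin(52°) = 0.788
Real = 0.11908*0.6157 = 0.0733
Imag = 0.11908*0.788 = 0.0938

0.0733 + 0.0938i


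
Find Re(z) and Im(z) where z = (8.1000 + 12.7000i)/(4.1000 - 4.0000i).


Multiply by conjugate: (8.1000 + 12.7000i)(4.1000 + 4.0000i) / (4.1^2 + (-4)^2)
Numerator real = 8.1*4.1 + 12.7*(-4) = -17.59
Numerator imag = 12.7*4.1 - 8.1*(-4) = 84.47
Denominator = 32.81
Re(z) = -17.59/32.81 = -0.5361
Im(z) = 84.47/32.81 = 2.5745

Re(z) = -0.5361, Im(z) = 2.5745


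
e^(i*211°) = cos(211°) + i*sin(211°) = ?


cos(211°) = -0.8572
sin(211°) = -0.5150

e^(i*211°) = -0.8572 - 0.5150i


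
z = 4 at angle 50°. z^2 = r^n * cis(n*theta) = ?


r^2 = 4^2 = 16
n*theta = 2*50° = 100° = 100° (mod 360)
a = 16*cos(100°) = -2.7784
b = 16*sin(100°) = 15.7569

16 cis(100°) = -2.7784 + 15.7569i


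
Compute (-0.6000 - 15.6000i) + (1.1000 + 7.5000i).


Real: -0.6 + 1.1 = 0.5
Imag: -15.6 + 7.5 = -8.1

0.5000 - 8.1000i


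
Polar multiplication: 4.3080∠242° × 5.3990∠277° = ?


r = 4.3080 * 5.3990 = 23.2589
theta = 242° + 277° = 519° = 159° (mod 360)

23.2589 cis(159°)


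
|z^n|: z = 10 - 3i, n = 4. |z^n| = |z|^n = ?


|z| = sqrt(100+9) = sqrt(109) = 10.4403
|z^4| = |z|^4 = (sqrt(109))^4 = 109^2 = 11881

|z^4| = 11881


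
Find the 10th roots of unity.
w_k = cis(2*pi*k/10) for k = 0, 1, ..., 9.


The 10th roots of unity are cis(360k/10°) for k=0..9
Angle step = 360/10 = 36°
Primitive root: cis(36°)
Primitive root = 0.8090 + 0.5878i

10 roots at angles: 0°, 36°, 72°, 108°, 144°, 180°, 216°, 252°, 288°, 324°


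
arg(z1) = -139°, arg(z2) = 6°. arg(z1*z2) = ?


arg(z1*z2) = -139° + 6° = -133°
Normalized to (-180°, 180°]: -133°

-133°


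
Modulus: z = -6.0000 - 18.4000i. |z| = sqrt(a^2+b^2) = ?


|z| = sqrt((-6)^2 + (-18.4)^2) = sqrt(36 + 338.56) = sqrt(374.56) = 19.3536

|z| = 19.3536


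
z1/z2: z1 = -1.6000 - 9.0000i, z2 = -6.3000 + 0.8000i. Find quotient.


Conjugate of z2 = -6.3000 - 0.8000i
Numerator: (-1.6000 - 9.0000i)(-6.3000 - 0.8000i) = 2.8800 + 57.9800i
Denominator: (-6.3)^2 + 0.8^2 = 40.33
Result = (2.8800 + 57.9800i)/40.33

0.0714 + 1.4376i


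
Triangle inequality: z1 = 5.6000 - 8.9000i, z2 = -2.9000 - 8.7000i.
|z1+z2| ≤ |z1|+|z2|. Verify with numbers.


|z1| = sqrt(5.6^2 + (-8.9)^2) = sqrt(110.57) = 10.5152
|z2| = sqrt((-2.9)^2 + (-8.7)^2) = sqrt(84.1) = 9.1706
z1+z2 = 2.7000 - 17.6000i
|z1+z2| = sqrt(317.05) = 17.8059
|z1|+|z2| = 10.5152 + 9.1706 = 19.6858

|z1+z2| = 17.8059 ≤ |z1|+|z2| = 19.6858 (verified)


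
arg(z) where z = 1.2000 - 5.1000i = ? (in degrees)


Re = 1.2, Im = -5.1
arg = atan2(-5.1, 1.2) = -76.7595 degrees

arg(z) = -76.7595 degrees


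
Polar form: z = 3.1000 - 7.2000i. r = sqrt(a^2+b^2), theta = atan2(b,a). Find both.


r = sqrt(9.61+51.84) = sqrt(61.45) = 7.8390
theta = atan2(-7.2, 3.1) = -66.7054 degrees

r = 7.8390, theta = -66.7054 degrees


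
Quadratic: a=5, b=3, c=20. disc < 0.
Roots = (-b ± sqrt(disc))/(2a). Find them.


disc = 3^2 - 4*5*20 = 9 - 400 = -391
sqrt(|disc|) = sqrt(391) = 19.7737
Real part = -3/(2*5) = -0.3000
Imag part = 19.7737/(2*5) = 1.9774

-0.3000 ± 1.9774i


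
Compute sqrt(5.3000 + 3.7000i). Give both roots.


|z| = sqrt(28.09+13.69) = 6.4637
sqrt((|z|+a)/2) = sqrt((6.4637+5.3)/2) = sqrt(5.8819) = 2.4253
sqrt((|z|-a)/2) = sqrt((6.4637-5.3)/2) = sqrt(0.5819) = 0.7628

±(2.4253 + 0.7628i) i.e. 2.4253 + 0.7628i and -2.4253 - 0.7628i


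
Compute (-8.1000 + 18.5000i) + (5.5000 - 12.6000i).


Real: -8.1 + 5.5 = -2.6
Imag: 18.5 - 12.6 = 5.9

-2.6000 + 5.9000i


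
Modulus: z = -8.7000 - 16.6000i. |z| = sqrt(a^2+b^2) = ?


|z| = sqrt((-8.7)^2 + (-16.6)^2) = sqrt(75.69 + 275.56) = sqrt(351.25) = 18.7417

|z| = 18.7417


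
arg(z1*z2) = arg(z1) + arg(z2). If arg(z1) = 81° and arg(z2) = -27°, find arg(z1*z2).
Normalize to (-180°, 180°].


arg(z1*z2) = 81° - 27° = 54°
Normalized to (-180°, 180°]: 54°

54°


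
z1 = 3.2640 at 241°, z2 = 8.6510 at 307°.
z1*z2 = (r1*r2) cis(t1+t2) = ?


r = 3.2640 * 8.6510 = 28.2369
theta = 241° + 307° = 548° = 188° (mod 360)

28.2369 cis(188°)


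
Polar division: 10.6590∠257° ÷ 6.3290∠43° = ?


r = 10.6590 / 6.3290 = 1.6842
theta = 257° - 43° = 214° = 214° (mod 360)

1.6842 cis(214°)


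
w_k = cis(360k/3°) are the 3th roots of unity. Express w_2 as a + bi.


Angle = 360*2/3 = 240°
a = cos(240°) = -0.5000
b = sin(240°) = -0.8660

-0.5000 - 0.8660i


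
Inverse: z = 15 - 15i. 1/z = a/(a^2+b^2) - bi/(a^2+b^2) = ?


|z|^2 = 225+225 = 450
1/z = (15 + 15i)/450

1/z = 0.0333 + 0.0333i


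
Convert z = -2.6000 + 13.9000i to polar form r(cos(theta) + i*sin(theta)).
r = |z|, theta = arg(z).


r = sqrt(6.76+193.21) = sqrt(199.97) = 14.1411
theta = atan2(13.9, -2.6) = 100.5948 degrees

r = 14.1411, theta = 100.5948 degrees


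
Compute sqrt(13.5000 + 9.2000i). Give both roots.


|z| = sqrt(182.25+84.64) = 16.3368
sqrt((|z|+a)/2) = sqrt((16.3368+13.5)/2) = sqrt(14.9184) = 3.8624
sqrt((|z|-a)/2) = sqrt((16.3368-13.5)/2) = sqrt(1.4184) = 1.1910

±(3.8624 + 1.1910i) i.e. 3.8624 + 1.1910i and -3.8624 - 1.1910i


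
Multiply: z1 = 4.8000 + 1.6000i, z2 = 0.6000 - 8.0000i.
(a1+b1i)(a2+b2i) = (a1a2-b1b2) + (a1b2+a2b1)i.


Real = 4.8*0.6 - 1.6*(-8) = 2.88 - (-12.8) = 15.68
Imag = 4.8*(-8) + 0.6*1.6 = -38.4 + 0.96 = -37.44

15.6800 - 37.4400i


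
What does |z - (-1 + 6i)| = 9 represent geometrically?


|z - z0| = r is a circle with center z0 and radius r.
Center = (-1, 6), radius = 9

Circle with center (-1, 6) and radius 9


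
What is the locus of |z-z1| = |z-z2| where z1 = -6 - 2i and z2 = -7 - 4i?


Equal distances means the locus is the perpendicular bisector of z1 and z2.
Midpoint = ((-6+(-7))/2, (-2+(-4))/2) = (-6.5000, -3.0000)

Perpendicular bisector through (-6.5000, -3.0000)


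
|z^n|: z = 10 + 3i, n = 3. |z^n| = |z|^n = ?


|z| = sqrt(100+9) = sqrt(109) = 10.4403
|z^3| = |z|^3 = (sqrt(109))^3 = 109*sqrt(109)

|z^3| = 109*sqrt(109) ≈ 1137.9934


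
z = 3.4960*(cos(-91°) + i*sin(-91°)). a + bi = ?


a = 3.4960*cos(-91°) = 3.4960*(-0.01745) = -0.0610
b = 3.4960*sin(-91°) = 3.4960*(-0.99985) = -3.4955

-0.0610 - 3.4955i


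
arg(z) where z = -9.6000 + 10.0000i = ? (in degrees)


Re = -9.6, Im = 10
arg = atan2(10, -9.6) = 133.8309 degrees

arg(z) = 133.8309 degrees


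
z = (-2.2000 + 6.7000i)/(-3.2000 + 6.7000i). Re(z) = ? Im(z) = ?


Multiply by conjugate: (-2.2000 + 6.7000i)(-3.2000 - 6.7000i) / ((-3.2)^2 + 6.7^2)
Numerator real = -2.2*(-3.2) + 6.7*6.7 = 51.93
Numerator imag = 6.7*(-3.2) - (-2.2)*6.7 = -6.7
Denominator = 55.13
Re(z) = 51.93/55.13 = 0.9420
Im(z) = -6.7/55.13 = -0.1215

Re(z) = 0.9420, Im(z) = -0.1215


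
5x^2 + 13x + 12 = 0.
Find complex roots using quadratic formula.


disc = 13^2 - 4*5*12 = 169 - 240 = -71
sqrt(|disc|) = sqrt(71) = 8.4261
Real part = -13/(2*5) = -1.3000
Imag part = 8.4261/(2*5) = 0.8426

-1.3000 ± 0.8426i


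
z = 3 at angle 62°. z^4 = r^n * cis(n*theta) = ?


r^4 = 3^4 = 81
n*theta = 4*62° = 248° = 248° (mod 360)
a = 81*cos(248°) = -30.3431
b = 81*sin(248°) = -75.1019

81 cis(248°) = -30.3431 - 75.1019i


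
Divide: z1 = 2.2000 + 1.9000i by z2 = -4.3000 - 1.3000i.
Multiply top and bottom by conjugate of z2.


Conjugate of z2 = -4.3000 + 1.3000i
Numerator: (2.2000 + 1.9000i)(-4.3000 + 1.3000i) = -11.9300 - 5.3100i
Denominator: (-4.3)^2 + (-1.3)^2 = 20.18
Result = (-11.9300 - 5.3100i)/20.18

-0.5912 - 0.2631i


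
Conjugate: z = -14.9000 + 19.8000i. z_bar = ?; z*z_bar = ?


z_bar = -14.9000 - 19.8000i
z*z_bar = (-14.9)^2 + 19.8^2 = 222.01 + 392.04 = 614.05

z_bar = -14.9000 - 19.8000i, z*z_bar = 614.05


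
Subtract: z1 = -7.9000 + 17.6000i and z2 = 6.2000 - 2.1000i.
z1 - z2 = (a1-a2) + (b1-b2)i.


Real: -7.9 - 6.2 = -14.1
Imag: 17.6 + 2.1 = 19.7

-14.1000 + 19.7000i


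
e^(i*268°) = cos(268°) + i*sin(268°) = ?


cos(268°) = -0.0349
sin(268°) = -0.9994

e^(i*268°) = -0.0349 - 0.9994i


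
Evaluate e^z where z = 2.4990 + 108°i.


e^2.4990 = 12.1703
cos(108°) = -0.309017
sin(108°) = 0.95106
Real = 12.1703*(-0.309017) = -3.7608
Imag = 12.1703*0.95106 = 11.5747

-3.7608 + 11.5747i


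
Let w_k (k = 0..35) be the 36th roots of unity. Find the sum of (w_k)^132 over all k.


The roots are w_k = w^k with w = e^(2*pi*i/36), and (w^k)^132 = (w^132)^k.
So S = 1 + u + u^2 + ... + u^(35) with u = w^132.
132 = 3*36 + 24, so 132 is not a multiple of 36: u = (w^36)^3 * w^24 = w^24 ≠ 1 (w is a primitive 36th root), while u^36 = (w^36)^132 = 1.
Geometric series: S = (1 - u^36)/(1 - u) = (1 - 1)/(1 - u) = 0

S = 0


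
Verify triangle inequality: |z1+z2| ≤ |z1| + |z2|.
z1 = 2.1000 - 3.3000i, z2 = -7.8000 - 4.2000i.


|z1| = sqrt(2.1^2 + (-3.3)^2) = sqrt(15.3) = 3.9115
|z2| = sqrt((-7.8)^2 + (-4.2)^2) = sqrt(78.48) = 8.8589
z1+z2 = -5.7000 - 7.5000i
|z1+z2| = sqrt(88.74) = 9.4202
|z1|+|z2| = 3.9115 + 8.8589 = 12.7704

|z1+z2| = 9.4202 ≤ |z1|+|z2| = 12.7704 (verified)


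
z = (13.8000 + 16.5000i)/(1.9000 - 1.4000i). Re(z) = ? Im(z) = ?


Multiply by conjugate: (13.8000 + 16.5000i)(1.9000 + 1.4000i) / (1.9^2 + (-1.4)^2)
Numerator real = 13.8*1.9 + 16.5*(-1.4) = 3.12
Numerator imag = 16.5*1.9 - 13.8*(-1.4) = 50.67
Denominator = 5.57
Re(z) = 3.12/5.57 = 0.5601
Im(z) = 50.67/5.57 = 9.0969

Re(z) = 0.5601, Im(z) = 9.0969


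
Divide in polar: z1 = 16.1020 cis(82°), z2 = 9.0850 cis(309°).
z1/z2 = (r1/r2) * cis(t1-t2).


r = 16.1020 / 9.0850 = 1.7724
theta = 82° - 309° = -227° = 133° (mod 360)

1.7724 cis(133°)


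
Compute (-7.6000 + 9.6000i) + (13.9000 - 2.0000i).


Real: -7.6 + 13.9 = 6.3
Imag: 9.6 - 2 = 7.6

6.3000 + 7.6000i


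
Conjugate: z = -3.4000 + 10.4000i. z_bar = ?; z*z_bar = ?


z_bar = -3.4000 - 10.4000i
z*z_bar = (-3.4)^2 + 10.4^2 = 11.56 + 108.16 = 119.72

z_bar = -3.4000 - 10.4000i, z*z_bar = 119.72


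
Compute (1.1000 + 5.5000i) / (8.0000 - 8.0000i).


Conjugate of z2 = 8.0000 + 8.0000i
Numerator: (1.1000 + 5.5000i)(8.0000 + 8.0000i) = -35.2000 + 52.8000i
Denominator: 8^2 + (-8)^2 = 128
Result = (-35.2000 + 52.8000i)/128

-0.2750 + 0.4125i


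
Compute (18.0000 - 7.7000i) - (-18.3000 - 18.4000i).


Real: 18 + 18.3 = 36.3
Imag: -7.7 + 18.4 = 10.7

36.3000 + 10.7000i


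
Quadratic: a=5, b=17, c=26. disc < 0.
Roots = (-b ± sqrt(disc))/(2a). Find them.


disc = 17^2 - 4*5*26 = 289 - 520 = -231
sqrt(|disc|) = sqrt(231) = 15.1987
Real part = -17/(2*5) = -1.7000
Imag part = 15.1987/(2*5) = 1.5199

-1.7000 ± 1.5199i


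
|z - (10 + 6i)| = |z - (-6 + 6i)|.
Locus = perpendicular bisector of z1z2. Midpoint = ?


Equal distances means the locus is the perpendicular bisector of z1 and z2.
Midpoint = ((10+(-6))/2, (6+6)/2) = (2.0000, 6.0000)

Perpendicular bisector through (2.0000, 6.0000)


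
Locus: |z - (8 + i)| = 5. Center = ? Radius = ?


|z - z0| = r is a circle with center z0 and radius r.
Center = (8, 1), radius = 5

Circle with center (8, 1) and radius 5


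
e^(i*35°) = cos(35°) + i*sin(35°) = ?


cos(35°) = 0.8192
sin(35°) = 0.5736

e^(i*35°) = 0.8192 + 0.5736i


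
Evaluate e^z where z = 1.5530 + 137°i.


e^1.5530 = 4.7256
cos(137°) = -0.73135
sin(137°) = 0.682
Real = 4.7256*(-0.73135) = -3.4561
Imag = 4.7256*0.682 = 3.2229

-3.4561 + 3.2229i


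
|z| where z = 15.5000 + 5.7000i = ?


|z| = sqrt(15.5^2 + 5.7^2) = sqrt(240.25 + 32.49) = sqrt(272.74) = 16.5148

|z| = 16.5148


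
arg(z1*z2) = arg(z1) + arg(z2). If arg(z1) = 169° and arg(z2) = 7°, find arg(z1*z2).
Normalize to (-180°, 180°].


arg(z1*z2) = 169° + 7° = 176°
Normalized to (-180°, 180°]: 176°

176°


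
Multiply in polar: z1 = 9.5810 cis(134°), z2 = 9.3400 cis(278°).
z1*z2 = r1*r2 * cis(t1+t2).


r = 9.5810 * 9.3400 = 89.4865
theta = 134° + 278° = 412° = 52° (mod 360)

89.4865 cis(52°)


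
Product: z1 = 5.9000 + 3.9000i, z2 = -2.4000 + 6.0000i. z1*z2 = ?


Real = 5.9*(-2.4) - 3.9*6 = -14.16 - 23.4 = -37.56
Imag = 5.9*6 - (2.4)*3.9 = 35.4 - (9.36) = 26.04

-37.5600 + 26.0400i


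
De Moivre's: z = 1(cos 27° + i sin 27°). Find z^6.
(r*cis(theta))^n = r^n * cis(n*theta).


r^6 = 1^6 = 1
n*theta = 6*27° = 162° = 162° (mod 360)
a = 1*cos(162°) = -0.9511
b = 1*sin(162°) = 0.3090

1 cis(162°) = -0.9511 + 0.3090i


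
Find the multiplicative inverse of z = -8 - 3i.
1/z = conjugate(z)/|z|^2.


|z|^2 = 64+9 = 73
1/z = (-8 + 3i)/73

1/z = -0.1096 + 0.0411i


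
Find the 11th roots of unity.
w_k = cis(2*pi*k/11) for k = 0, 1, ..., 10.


The 11th roots of unity are cis(360k/11°) for k=0..10
Angle step = 360/11 = 32.7273°
Primitive root: cis(32.7273°)
Primitive root = 0.8413 + 0.5406i

11 roots at angles: 0°, 32.7273°, 65.4545°, 98.1818°, 130.9091°, 163.6364°, 196.3636°, 229.0909°, 261.8182°, 294.5455°, 327.2727°


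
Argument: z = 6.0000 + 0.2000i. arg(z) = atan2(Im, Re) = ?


Re = 6, Im = 0.2
arg = atan2(0.2, 6) = 1.9092 degrees

arg(z) = 1.9092 degrees


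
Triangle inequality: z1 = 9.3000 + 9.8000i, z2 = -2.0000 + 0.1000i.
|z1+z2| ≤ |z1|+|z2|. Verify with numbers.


|z1| = sqrt(9.3^2 + 9.8^2) = sqrt(182.53) = 13.5104
|z2| = sqrt((-2)^2 + 0.1^2) = sqrt(4.01) = 2.0025
z1+z2 = 7.3000 + 9.9000i
|z1+z2| = sqrt(151.3) = 12.3004
|z1|+|z2| = 13.5104 + 2.0025 = 15.5129

|z1+z2| = 12.3004 ≤ |z1|+|z2| = 15.5129 (verified)


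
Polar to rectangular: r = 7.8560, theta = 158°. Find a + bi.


a = 7.8560*cos(158°) = 7.8560*(-0.927184) = -7.2840
b = 7.8560*sin(158°) = 7.8560*0.3746 = 2.9429

-7.2840 + 2.9429i


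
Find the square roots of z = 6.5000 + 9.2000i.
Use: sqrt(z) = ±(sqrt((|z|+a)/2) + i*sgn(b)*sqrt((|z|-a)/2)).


|z| = sqrt(42.25+84.64) = 11.2645
sqrt((|z|+a)/2) = sqrt((11.2645+6.5)/2) = sqrt(8.8823) = 2.9803
sqrt((|z|-a)/2) = sqrt((11.2645-6.5)/2) = sqrt(2.3823) = 1.5435

±(2.9803 + 1.5435i) i.e. 2.9803 + 1.5435i and -2.9803 - 1.5435i


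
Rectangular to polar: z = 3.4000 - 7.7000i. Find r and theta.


r = sqrt(11.56+59.29) = sqrt(70.85) = 8.4172
theta = atan2(-7.7, 3.4) = -66.1757 degrees

r = 8.4172, theta = -66.1757 degrees


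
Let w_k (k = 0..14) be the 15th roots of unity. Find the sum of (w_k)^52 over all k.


The roots are w_k = w^k with w = e^(2*pi*i/15), and (w^k)^52 = (w^52)^k.
So S = 1 + u + u^2 + ... + u^(14) with u = w^52.
52 = 3*15 + 7, so 52 is not a multiple of 15: u = (w^15)^3 * w^7 = w^7 ≠ 1 (w is a primitive 15th root), while u^15 = (w^15)^52 = 1.
Geometric series: S = (1 - u^15)/(1 - u) = (1 - 1)/(1 - u) = 0

S = 0


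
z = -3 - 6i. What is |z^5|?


|z| = sqrt(9+36) = sqrt(45) = 6.7082
|z^5| = |z|^5 = (sqrt(45))^5 = 45^2 * sqrt(45) = 2025*sqrt(45)

|z^5| = 2025*sqrt(45) ≈ 13584.1130


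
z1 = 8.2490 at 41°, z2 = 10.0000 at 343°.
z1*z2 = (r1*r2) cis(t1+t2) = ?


r = 8.2490 * 10.0000 = 82.4900
theta = 41° + 343° = 384° = 24° (mod 360)

82.4900 cis(24°)


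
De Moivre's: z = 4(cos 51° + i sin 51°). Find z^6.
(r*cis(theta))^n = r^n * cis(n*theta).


r^6 = 4^6 = 4096
n*theta = 6*51° = 306° = 306° (mod 360)
a = 4096*cos(306°) = 2407.5684
b = 4096*sin(306°) = -3313.7336

4096 cis(306°) = 2407.5684 - 3313.7336i


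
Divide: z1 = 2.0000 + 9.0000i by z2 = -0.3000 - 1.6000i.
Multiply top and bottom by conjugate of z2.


Conjugate of z2 = -0.3000 + 1.6000i
Numerator: (2.0000 + 9.0000i)(-0.3000 + 1.6000i) = -15.0000 + 0.5000i
Denominator: (-0.3)^2 + (-1.6)^2 = 2.65
Result = (-15.0000 + 0.5000i)/2.65

-5.6604 + 0.1887i


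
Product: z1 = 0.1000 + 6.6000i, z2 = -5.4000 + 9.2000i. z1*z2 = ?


Real = 0.1*(-5.4) - 6.6*9.2 = -0.54 - 60.72 = -61.26
Imag = 0.1*9.2 - (5.4)*6.6 = 0.92 - (35.64) = -34.72

-61.2600 - 34.7200i


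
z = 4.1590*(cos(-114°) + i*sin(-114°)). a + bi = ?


a = 4.1590*cos(-114°) = 4.1590*(-0.40674) = -1.6916
b = 4.1590*sin(-114°) = 4.1590*(-0.913545) = -3.7994

-1.6916 - 3.7994i


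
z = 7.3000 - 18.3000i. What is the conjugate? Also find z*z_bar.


z_bar = 7.3000 + 18.3000i
z*z_bar = 7.3^2 + (-18.3)^2 = 53.29 + 334.89 = 388.18

z_bar = 7.3000 + 18.3000i, z*z_bar = 388.18


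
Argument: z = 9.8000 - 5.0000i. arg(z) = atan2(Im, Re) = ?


Re = 9.8, Im = -5
arg = atan2(-5, 9.8) = -27.0309 degrees

arg(z) = -27.0309 degrees


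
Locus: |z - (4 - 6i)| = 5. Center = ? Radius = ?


|z - z0| = r is a circle with center z0 and radius r.
Center = (4, -6), radius = 5

Circle with center (4, -6) and radius 5


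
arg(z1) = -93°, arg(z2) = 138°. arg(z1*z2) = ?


arg(z1*z2) = -93° + 138° = 45°
Normalized to (-180°, 180°]: 45°

45°


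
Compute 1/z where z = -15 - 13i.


|z|^2 = 225+169 = 394
1/z = (-15 + 13i)/394

1/z = -0.0381 + 0.0330i


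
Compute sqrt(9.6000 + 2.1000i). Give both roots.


|z| = sqrt(92.16+4.41) = 9.8270
sqrt((|z|+a)/2) = sqrt((9.8270+9.6)/2) = sqrt(9.7135) = 3.1166
sqrt((|z|-a)/2) = sqrt((9.8270-9.6)/2) = sqrt(0.1135) = 0.3369

±(3.1166 + 0.3369i) i.e. 3.1166 + 0.3369i and -3.1166 - 0.3369i


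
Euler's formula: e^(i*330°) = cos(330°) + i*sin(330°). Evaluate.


cos(330°) = 0.8660
sin(330°) = -0.5000

e^(i*330°) = 0.8660 - 0.5000i


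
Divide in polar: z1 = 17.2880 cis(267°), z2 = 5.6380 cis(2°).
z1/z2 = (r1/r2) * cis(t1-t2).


r = 17.2880 / 5.6380 = 3.0663
theta = 267° - 2° = 265° = 265° (mod 360)

3.0663 cis(265°)


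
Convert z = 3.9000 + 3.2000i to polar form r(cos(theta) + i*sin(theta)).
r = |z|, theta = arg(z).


r = sqrt(15.21+10.24) = sqrt(25.45) = 5.0448
theta = atan2(3.2, 3.9) = 39.3693 degrees

r = 5.0448, theta = 39.3693 degrees


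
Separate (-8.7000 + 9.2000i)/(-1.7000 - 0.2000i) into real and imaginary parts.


Multiply by conjugate: (-8.7000 + 9.2000i)(-1.7000 + 0.2000i) / ((-1.7)^2 + (-0.2)^2)
Numerator real = -8.7*(-1.7) + 9.2*(-0.2) = 12.95
Numerator imag = 9.2*(-1.7) - (-8.7)*(-0.2) = -17.38
Denominator = 2.93
Re(z) = 12.95/2.93 = 4.4198
Im(z) = -17.38/2.93 = -5.9317

Re(z) = 4.4198, Im(z) = -5.9317


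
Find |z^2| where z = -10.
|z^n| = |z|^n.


|z| = sqrt(100+0) = sqrt(100) = 10
|z^2| = |z|^2 = 10^2 = 100

|z^2| = 100


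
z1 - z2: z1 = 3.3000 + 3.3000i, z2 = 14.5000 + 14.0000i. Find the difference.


Real: 3.3 - 14.5 = -11.2
Imag: 3.3 - 14 = -10.7

-11.2000 - 10.7000i


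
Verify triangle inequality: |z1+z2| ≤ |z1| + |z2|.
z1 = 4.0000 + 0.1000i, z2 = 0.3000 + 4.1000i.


|z1| = sqrt(4^2 + 0.1^2) = sqrt(16.01) = 4.0012
|z2| = sqrt(0.3^2 + 4.1^2) = sqrt(16.9) = 4.1110
z1+z2 = 4.3000 + 4.2000i
|z1+z2| = sqrt(36.13) = 6.0108
|z1|+|z2| = 4.0012 + 4.1110 = 8.1122

|z1+z2| = 6.0108 ≤ |z1|+|z2| = 8.1122 (verified)


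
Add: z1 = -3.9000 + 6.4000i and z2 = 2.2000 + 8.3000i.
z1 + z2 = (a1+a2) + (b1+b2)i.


Real: -3.9 + 2.2 = -1.7
Imag: 6.4 + 8.3 = 14.7

-1.7000 + 14.7000i


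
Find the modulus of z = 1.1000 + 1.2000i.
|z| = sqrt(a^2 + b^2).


|z| = sqrt(1.1^2 + 1.2^2) = sqrt(1.21 + 1.44) = sqrt(2.65) = 1.6279

|z| = 1.6279


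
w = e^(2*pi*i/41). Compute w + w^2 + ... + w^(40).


With w = e^(2*pi*i/41), all 41 of the 41th roots of unity w^0 = 1, w, ..., w^(40) sum to 0: 1 + w + ... + w^(40) = (1 - w^41)/(1 - w) = 0 since w^41 = 1, w ≠ 1.
Removing the root 1: w + w^2 + ... + w^(40) = 0 - 1 = -1

Sum = -1


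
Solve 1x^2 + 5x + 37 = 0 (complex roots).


disc = 5^2 - 4*1*37 = 25 - 148 = -123
sqrt(|disc|) = sqrt(123) = 11.0905
Real part = -5/(2*1) = -2.5000
Imag part = 11.0905/(2*1) = 5.5453

-2.5000 ± 5.5453i


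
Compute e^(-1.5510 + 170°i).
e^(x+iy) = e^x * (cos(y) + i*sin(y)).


e^-1.5510 = 0.2120
cos(170°) = -0.9848
sin(170°) = 0.1736
Real = 0.2120*(-0.9848) = -0.2088
Imag = 0.2120*0.1736 = 0.0368

-0.2088 + 0.0368i


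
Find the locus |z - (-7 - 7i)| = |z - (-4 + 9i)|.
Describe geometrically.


Equal distances means the locus is the perpendicular bisector of z1 and z2.
Midpoint = ((-7+(-4))/2, (-7+9)/2) = (-5.5000, 1.0000)

Perpendicular bisector through (-5.5000, 1.0000)


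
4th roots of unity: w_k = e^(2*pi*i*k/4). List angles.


The 4th roots of unity are cis(360k/4°) for k=0..3
Angle step = 360/4 = 90°
Primitive root: cis(90°)
Primitive root = 0 + 1.0000i

4 roots at angles: 0°, 90°, 180°, 270°


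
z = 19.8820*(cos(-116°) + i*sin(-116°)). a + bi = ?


a = 19.8820*cos(-116°) = 19.8820*(-0.43837) = -8.7157
b = 19.8820*sin(-116°) = 19.8820*(-0.898794) = -17.8698

-8.7157 - 17.8698i


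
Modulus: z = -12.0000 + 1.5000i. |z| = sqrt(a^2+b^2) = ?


|z| = sqrt((-12)^2 + 1.5^2) = sqrt(144 + 2.25) = sqrt(146.25) = 12.0934

|z| = 12.0934


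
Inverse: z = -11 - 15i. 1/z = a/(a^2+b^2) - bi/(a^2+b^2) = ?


|z|^2 = 121+225 = 346
1/z = (-11 + 15i)/346

1/z = -0.0318 + 0.0434i


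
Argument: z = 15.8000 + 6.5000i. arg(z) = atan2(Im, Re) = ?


Re = 15.8, Im = 6.5
arg = atan2(6.5, 15.8) = 22.3619 degrees

arg(z) = 22.3619 degrees


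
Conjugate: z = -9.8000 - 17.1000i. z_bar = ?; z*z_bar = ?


z_bar = -9.8000 + 17.1000i
z*z_bar = (-9.8)^2 + (-17.1)^2 = 96.04 + 292.41 = 388.45

z_bar = -9.8000 + 17.1000i, z*z_bar = 388.45


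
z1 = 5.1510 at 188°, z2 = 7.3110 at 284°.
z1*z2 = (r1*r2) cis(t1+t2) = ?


r = 5.1510 * 7.3110 = 37.6590
theta = 188° + 284° = 472° = 112° (mod 360)

37.6590 cis(112°)


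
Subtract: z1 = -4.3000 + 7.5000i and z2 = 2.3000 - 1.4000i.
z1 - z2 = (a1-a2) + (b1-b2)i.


Real: -4.3 - 2.3 = -6.6
Imag: 7.5 + 1.4 = 8.9

-6.6000 + 8.9000i


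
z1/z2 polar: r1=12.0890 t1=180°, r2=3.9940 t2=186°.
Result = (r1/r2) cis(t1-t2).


r = 12.0890 / 3.9940 = 3.0268
theta = 180° - 186° = -6° = 354° (mod 360)

3.0268 cis(354°)


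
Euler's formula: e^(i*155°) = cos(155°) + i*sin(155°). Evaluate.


cos(155°) = -0.9063
sin(155°) = 0.4226

e^(i*155°) = -0.9063 + 0.4226i


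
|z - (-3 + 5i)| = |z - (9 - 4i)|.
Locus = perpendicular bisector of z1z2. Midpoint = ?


Equal distances means the locus is the perpendicular bisector of z1 and z2.
Midpoint = ((-3+9)/2, (5+(-4))/2) = (3.0000, 0.5000)

Perpendicular bisector through (3.0000, 0.5000)


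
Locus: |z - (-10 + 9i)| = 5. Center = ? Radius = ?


|z - z0| = r is a circle with center z0 and radius r.
Center = (-10, 9), radius = 5

Circle with center (-10, 9) and radius 5


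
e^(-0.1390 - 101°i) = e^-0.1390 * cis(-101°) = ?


e^-0.1390 = 0.8702
cos(-101°) = -0.1908
sin(-101°) = -0.9816
Real = 0.8702*(-0.1908) = -0.1660
Imag = 0.8702*(-0.9816) = -0.8542

-0.1660 - 0.8542i


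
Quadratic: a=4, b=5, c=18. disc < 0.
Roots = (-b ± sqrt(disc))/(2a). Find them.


disc = 5^2 - 4*4*18 = 25 - 288 = -263
sqrt(|disc|) = sqrt(263) = 16.2173
Real part = -5/(2*4) = -0.6250
Imag part = 16.2173/(2*4) = 2.0272

-0.6250 ± 2.0272i


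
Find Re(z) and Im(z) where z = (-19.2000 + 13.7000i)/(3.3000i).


Multiply by conjugate: (-19.2000 + 13.7000i)(-3.3000i) / (0^2 + 3.3^2)
Numerator real = -19.2*0 + 13.7*3.3 = 45.21
Numerator imag = 13.7*0 - (-19.2)*3.3 = 63.36
Denominator = 10.89
Re(z) = 45.21/10.89 = 4.1515
Im(z) = 63.36/10.89 = 5.8182

Re(z) = 4.1515, Im(z) = 5.8182


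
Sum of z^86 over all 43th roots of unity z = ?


The roots are w_k = w^k with w = e^(2*pi*i/43), and (w^k)^86 = (w^86)^k.
So S = 1 + u + u^2 + ... + u^(42) with u = w^86.
86 = 2*43 + 0, so 86 is a multiple of 43 and u = (w^43)^2 = 1.
Every one of the 43 terms equals 1: S = 43

S = 43


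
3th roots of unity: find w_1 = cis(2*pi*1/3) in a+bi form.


Angle = 360*1/3 = 120°
a = cos(120°) = -0.5000
b = sin(120°) = 0.8660

-0.5000 + 0.8660i


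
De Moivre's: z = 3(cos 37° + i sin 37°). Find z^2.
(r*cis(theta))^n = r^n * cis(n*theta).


r^2 = 3^2 = 9
n*theta = 2*37° = 74° = 74° (mod 360)
a = 9*cos(74°) = 2.4807
b = 9*sin(74°) = 8.6514

9 cis(74°) = 2.4807 + 8.6514i


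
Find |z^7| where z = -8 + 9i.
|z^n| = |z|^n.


|z| = sqrt(64+81) = sqrt(145) = 12.0416
|z^7| = |z|^7 = (sqrt(145))^7 = 145^3 * sqrt(145) = 3048625*sqrt(145)

|z^7| = 3048625*sqrt(145) ≈ 36710306.2728


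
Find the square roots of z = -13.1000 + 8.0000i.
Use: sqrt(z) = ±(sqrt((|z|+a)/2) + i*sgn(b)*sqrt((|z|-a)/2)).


|z| = sqrt(171.61+64) = 15.3496
sqrt((|z|+a)/2) = sqrt((15.3496+(-13.1))/2) = sqrt(1.1248) = 1.0606
sqrt((|z|-a)/2) = sqrt((15.3496-(-13.1))/2) = sqrt(14.2248) = 3.7716

±(1.0606 + 3.7716i) i.e. 1.0606 + 3.7716i and -1.0606 - 3.7716i


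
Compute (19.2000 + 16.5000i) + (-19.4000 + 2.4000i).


Real: 19.2 - 19.4 = -0.2
Imag: 16.5 + 2.4 = 18.9

-0.2000 + 18.9000i


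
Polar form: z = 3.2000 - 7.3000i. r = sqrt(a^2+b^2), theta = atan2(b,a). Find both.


r = sqrt(10.24+53.29) = sqrt(63.53) = 7.9706
theta = atan2(-7.3, 3.2) = -66.3295 degrees

r = 7.9706, theta = -66.3295 degrees


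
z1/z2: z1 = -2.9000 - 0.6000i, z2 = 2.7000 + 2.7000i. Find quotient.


Conjugate of z2 = 2.7000 - 2.7000i
Numerator: (-2.9000 - 0.6000i)(2.7000 - 2.7000i) = -9.4500 + 6.2100i
Denominator: 2.7^2 + 2.7^2 = 14.58
Result = (-9.4500 + 6.2100i)/14.58

-0.6481 + 0.4259i


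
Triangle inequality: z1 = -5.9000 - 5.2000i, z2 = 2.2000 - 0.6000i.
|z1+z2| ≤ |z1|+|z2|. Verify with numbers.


|z1| = sqrt((-5.9)^2 + (-5.2)^2) = sqrt(61.85) = 7.8645
|z2| = sqrt(2.2^2 + (-0.6)^2) = sqrt(5.2) = 2.2804
z1+z2 = -3.7000 - 5.8000i
|z1+z2| = sqrt(47.33) = 6.8797
|z1|+|z2| = 7.8645 + 2.2804 = 10.1449

|z1+z2| = 6.8797 ≤ |z1|+|z2| = 10.1449 (verified)


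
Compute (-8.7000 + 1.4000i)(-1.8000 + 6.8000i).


Real = -8.7*(-1.8) - 1.4*6.8 = 15.66 - 9.52 = 6.14
Imag = -8.7*6.8 - (1.8)*1.4 = -59.16 - (2.52) = -61.68

6.1400 - 61.6800i


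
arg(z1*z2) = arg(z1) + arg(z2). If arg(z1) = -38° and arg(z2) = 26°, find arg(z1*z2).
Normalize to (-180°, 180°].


arg(z1*z2) = -38° + 26° = -12°
Normalized to (-180°, 180°]: -12°

-12°


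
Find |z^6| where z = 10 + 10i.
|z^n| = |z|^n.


|z| = sqrt(100+100) = sqrt(200) = 14.1421
|z^6| = |z|^6 = (sqrt(200))^6 = 200^3 = 8000000

|z^6| = 8000000


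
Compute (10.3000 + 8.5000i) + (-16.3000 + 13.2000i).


Real: 10.3 - 16.3 = -6
Imag: 8.5 + 13.2 = 21.7

-6.0000 + 21.7000i


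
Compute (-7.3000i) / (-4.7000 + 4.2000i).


Conjugate of z2 = -4.7000 - 4.2000i
Numerator: (-7.3000i)(-4.7000 - 4.2000i) = -30.6600 + 34.3100i
Denominator: (-4.7)^2 + 4.2^2 = 39.73
Result = (-30.6600 + 34.3100i)/39.73

-0.7717 + 0.8636i
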